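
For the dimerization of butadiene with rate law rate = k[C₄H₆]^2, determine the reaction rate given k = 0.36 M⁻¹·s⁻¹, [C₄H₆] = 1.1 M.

0.4356 M/s

Step 1: Identify the rate law: rate = k[C₄H₆]^2
Step 2: Substitute values: rate = 0.36 × (1.1)^2
Step 3: Calculate: rate = 0.36 × 1.21 = 0.4356 M/s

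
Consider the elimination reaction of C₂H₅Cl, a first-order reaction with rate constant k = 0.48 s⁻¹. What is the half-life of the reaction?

1.444 s

Step 1: For a first-order reaction, t₁/₂ = ln(2)/k
Step 2: t₁/₂ = ln(2)/0.48
Step 3: t₁/₂ = 0.6931/0.48 = 1.444 s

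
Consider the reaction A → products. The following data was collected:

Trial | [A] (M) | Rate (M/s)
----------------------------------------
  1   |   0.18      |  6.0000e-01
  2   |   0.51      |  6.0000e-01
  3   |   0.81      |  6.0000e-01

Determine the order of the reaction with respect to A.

zeroth order (0)

Step 1: Compare trials - when concentration changes, rate stays constant.
Step 2: rate₂/rate₁ = 6.0000e-01/6.0000e-01 = 1
Step 3: [A]₂/[A]₁ = 0.51/0.18 = 2.833
Step 4: Since rate ratio ≈ (conc ratio)^0, the reaction is zeroth order.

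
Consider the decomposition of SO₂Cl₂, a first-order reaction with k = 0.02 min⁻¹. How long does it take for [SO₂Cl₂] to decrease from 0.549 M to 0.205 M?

49.25 min

Step 1: For first-order: t = ln([SO₂Cl₂]₀/[SO₂Cl₂])/k
Step 2: t = ln(0.549/0.205)/0.02
Step 3: t = ln(2.678)/0.02
Step 4: t = 0.9851/0.02 = 49.25 min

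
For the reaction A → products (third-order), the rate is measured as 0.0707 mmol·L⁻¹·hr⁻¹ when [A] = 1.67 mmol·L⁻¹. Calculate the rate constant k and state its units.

0.01518 (mmol·L⁻¹)⁻²·hr⁻¹

Step 1: rate = k[A]^3, so k = rate / [A]^3.
Step 2: k = 0.0707 / (1.67)^3 = 0.0707 / 4.657.
Step 3: k = 0.01518 (mmol·L⁻¹)⁻²·hr⁻¹.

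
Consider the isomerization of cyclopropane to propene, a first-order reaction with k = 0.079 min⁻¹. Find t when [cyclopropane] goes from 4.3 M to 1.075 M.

17.55 min

Step 1: For first-order: t = ln([cyclopropane]₀/[cyclopropane])/k
Step 2: t = ln(4.3/1.075)/0.079
Step 3: t = ln(4)/0.079
Step 4: t = 1.386/0.079 = 17.55 min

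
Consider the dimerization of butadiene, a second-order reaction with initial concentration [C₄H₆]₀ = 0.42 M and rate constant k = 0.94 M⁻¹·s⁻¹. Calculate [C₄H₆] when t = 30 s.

0.0327 M

Step 1: For a second-order reaction: 1/[C₄H₆] = 1/[C₄H₆]₀ + kt
Step 2: 1/[C₄H₆] = 1/0.42 + 0.94 × 30
Step 3: 1/[C₄H₆] = 2.381 + 28.2 = 30.58
Step 4: [C₄H₆] = 1/30.58 = 0.0327 M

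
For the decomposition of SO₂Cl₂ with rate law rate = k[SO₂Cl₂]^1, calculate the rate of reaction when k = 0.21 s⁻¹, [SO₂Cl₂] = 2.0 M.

0.42 M/s

Step 1: Identify the rate law: rate = k[SO₂Cl₂]^1
Step 2: Substitute values: rate = 0.21 × (2.0)^1
Step 3: Calculate: rate = 0.21 × 2 = 0.42 M/s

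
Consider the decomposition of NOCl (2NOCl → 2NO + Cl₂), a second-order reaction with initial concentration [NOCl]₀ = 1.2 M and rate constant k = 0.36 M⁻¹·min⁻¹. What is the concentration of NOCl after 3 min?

0.5226 M

Step 1: For a second-order reaction: 1/[NOCl] = 1/[NOCl]₀ + kt
Step 2: 1/[NOCl] = 1/1.2 + 0.36 × 3
Step 3: 1/[NOCl] = 0.8333 + 1.08 = 1.913
Step 4: [NOCl] = 1/1.913 = 0.5226 M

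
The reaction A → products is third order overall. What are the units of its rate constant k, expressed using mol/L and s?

(mol/L)⁻²·s⁻¹

Step 1: For overall order n, rate = k × (concentration)^n.
Step 2: Rate has units mol/L·s⁻¹; concentration term has units (mol/L)^3.
Step 3: k = rate / (concentration)^n, so units of k = (mol/L)^(1-3)·s⁻¹ = (mol/L)⁻²·s⁻¹.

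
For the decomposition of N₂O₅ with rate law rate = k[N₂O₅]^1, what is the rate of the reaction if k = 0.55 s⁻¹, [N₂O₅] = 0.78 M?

0.429 M/s

Step 1: Identify the rate law: rate = k[N₂O₅]^1
Step 2: Substitute values: rate = 0.55 × (0.78)^1
Step 3: Calculate: rate = 0.55 × 0.78 = 0.429 M/s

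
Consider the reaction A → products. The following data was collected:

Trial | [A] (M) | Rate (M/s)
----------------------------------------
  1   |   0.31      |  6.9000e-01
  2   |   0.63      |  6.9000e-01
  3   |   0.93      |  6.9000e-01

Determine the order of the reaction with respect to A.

zeroth order (0)

Step 1: Compare trials - when concentration changes, rate stays constant.
Step 2: rate₂/rate₁ = 6.9000e-01/6.9000e-01 = 1
Step 3: [A]₂/[A]₁ = 0.63/0.31 = 2.032
Step 4: Since rate ratio ≈ (conc ratio)^0, the reaction is zeroth order.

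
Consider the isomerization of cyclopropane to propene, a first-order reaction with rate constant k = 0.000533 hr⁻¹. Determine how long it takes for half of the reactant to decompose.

1300 hr

Step 1: For a first-order reaction, t₁/₂ = ln(2)/k
Step 2: t₁/₂ = ln(2)/0.000533
Step 3: t₁/₂ = 0.6931/0.000533 = 1300 hr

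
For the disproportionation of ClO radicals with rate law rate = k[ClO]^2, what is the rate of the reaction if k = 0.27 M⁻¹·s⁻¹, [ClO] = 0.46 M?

0.05713 M/s

Step 1: Identify the rate law: rate = k[ClO]^2
Step 2: Substitute values: rate = 0.27 × (0.46)^2
Step 3: Calculate: rate = 0.27 × 0.2116 = 0.057132 M/s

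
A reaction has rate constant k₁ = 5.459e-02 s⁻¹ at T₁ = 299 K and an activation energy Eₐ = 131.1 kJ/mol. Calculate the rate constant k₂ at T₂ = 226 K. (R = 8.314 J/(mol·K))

2.183e-09 s⁻¹

Step 1: Use the two-temperature Arrhenius form: ln(k₂/k₁) = -Eₐ/R × (1/T₂ - 1/T₁)
Step 2: Convert Eₐ to J/mol: 131.1 kJ/mol = 131100 J/mol
Step 3: 1/T₂ - 1/T₁ = 1/226 - 1/299 = 1.080297e-03 K⁻¹
Step 4: ln(k₂/k₁) = -131100/8.314 × 1.080297e-03 = -17.03475
Step 5: k₂ = k₁ × exp(-17.03475) = 5.459e-02 × 3.99855e-08 = 2.183e-09 s⁻¹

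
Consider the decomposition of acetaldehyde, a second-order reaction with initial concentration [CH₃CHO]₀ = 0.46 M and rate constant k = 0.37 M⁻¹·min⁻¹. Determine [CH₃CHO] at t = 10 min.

0.1702 M

Step 1: For a second-order reaction: 1/[CH₃CHO] = 1/[CH₃CHO]₀ + kt
Step 2: 1/[CH₃CHO] = 1/0.46 + 0.37 × 10
Step 3: 1/[CH₃CHO] = 2.174 + 3.7 = 5.874
Step 4: [CH₃CHO] = 1/5.874 = 0.1702 M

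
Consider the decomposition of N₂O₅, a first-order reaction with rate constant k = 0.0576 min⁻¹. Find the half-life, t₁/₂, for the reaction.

12.03 min

Step 1: For a first-order reaction, t₁/₂ = ln(2)/k
Step 2: t₁/₂ = ln(2)/0.0576
Step 3: t₁/₂ = 0.6931/0.0576 = 12.03 min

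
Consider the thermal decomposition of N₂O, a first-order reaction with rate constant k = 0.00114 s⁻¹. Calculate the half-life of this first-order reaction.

608 s

Step 1: For a first-order reaction, t₁/₂ = ln(2)/k
Step 2: t₁/₂ = ln(2)/0.00114
Step 3: t₁/₂ = 0.6931/0.00114 = 608 s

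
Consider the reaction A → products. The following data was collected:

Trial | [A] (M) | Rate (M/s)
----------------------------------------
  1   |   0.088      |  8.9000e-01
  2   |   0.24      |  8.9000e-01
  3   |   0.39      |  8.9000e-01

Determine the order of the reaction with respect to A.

zeroth order (0)

Step 1: Compare trials - when concentration changes, rate stays constant.
Step 2: rate₂/rate₁ = 8.9000e-01/8.9000e-01 = 1
Step 3: [A]₂/[A]₁ = 0.24/0.088 = 2.727
Step 4: Since rate ratio ≈ (conc ratio)^0, the reaction is zeroth order.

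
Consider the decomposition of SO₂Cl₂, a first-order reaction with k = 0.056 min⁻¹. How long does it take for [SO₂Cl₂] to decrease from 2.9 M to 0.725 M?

24.76 min

Step 1: For first-order: t = ln([SO₂Cl₂]₀/[SO₂Cl₂])/k
Step 2: t = ln(2.9/0.725)/0.056
Step 3: t = ln(4)/0.056
Step 4: t = 1.386/0.056 = 24.76 min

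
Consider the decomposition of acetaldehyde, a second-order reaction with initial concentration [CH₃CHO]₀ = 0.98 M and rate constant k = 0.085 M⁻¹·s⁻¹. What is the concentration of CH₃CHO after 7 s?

0.619 M

Step 1: For a second-order reaction: 1/[CH₃CHO] = 1/[CH₃CHO]₀ + kt
Step 2: 1/[CH₃CHO] = 1/0.98 + 0.085 × 7
Step 3: 1/[CH₃CHO] = 1.02 + 0.595 = 1.615
Step 4: [CH₃CHO] = 1/1.615 = 0.619 M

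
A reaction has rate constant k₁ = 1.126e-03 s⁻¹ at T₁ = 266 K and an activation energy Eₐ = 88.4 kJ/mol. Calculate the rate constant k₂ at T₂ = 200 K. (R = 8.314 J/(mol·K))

2.103e-09 s⁻¹

Step 1: Use the two-temperature Arrhenius form: ln(k₂/k₁) = -Eₐ/R × (1/T₂ - 1/T₁)
Step 2: Convert Eₐ to J/mol: 88.4 kJ/mol = 88400 J/mol
Step 3: 1/T₂ - 1/T₁ = 1/200 - 1/266 = 1.240602e-03 K⁻¹
Step 4: ln(k₂/k₁) = -88400/8.314 × 1.240602e-03 = -13.19091
Step 5: k₂ = k₁ × exp(-13.19091) = 1.126e-03 × 1.86750e-06 = 2.103e-09 s⁻¹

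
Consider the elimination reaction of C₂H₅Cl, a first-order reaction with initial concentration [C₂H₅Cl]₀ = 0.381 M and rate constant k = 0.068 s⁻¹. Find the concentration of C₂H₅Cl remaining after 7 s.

0.2367 M

Step 1: For a first-order reaction: [C₂H₅Cl] = [C₂H₅Cl]₀ × e^(-kt)
Step 2: [C₂H₅Cl] = 0.381 × e^(-0.068 × 7)
Step 3: [C₂H₅Cl] = 0.381 × e^(-0.476)
Step 4: [C₂H₅Cl] = 0.381 × 0.621263 = 0.2367 M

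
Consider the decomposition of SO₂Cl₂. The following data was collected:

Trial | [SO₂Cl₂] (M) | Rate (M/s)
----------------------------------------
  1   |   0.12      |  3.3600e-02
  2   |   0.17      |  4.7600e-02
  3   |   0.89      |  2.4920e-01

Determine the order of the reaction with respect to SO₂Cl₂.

first order (1)

Step 1: Compare trials to find order n where rate₂/rate₁ = ([SO₂Cl₂]₂/[SO₂Cl₂]₁)^n
Step 2: rate₂/rate₁ = 4.7600e-02/3.3600e-02 = 1.417
Step 3: [SO₂Cl₂]₂/[SO₂Cl₂]₁ = 0.17/0.12 = 1.417
Step 4: n = ln(1.417)/ln(1.417) = 1.00 ≈ 1
Step 5: The reaction is first order in SO₂Cl₂.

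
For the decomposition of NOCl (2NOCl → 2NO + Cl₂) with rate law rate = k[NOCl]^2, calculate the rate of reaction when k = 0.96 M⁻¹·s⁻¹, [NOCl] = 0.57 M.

0.3119 M/s

Step 1: Identify the rate law: rate = k[NOCl]^2
Step 2: Substitute values: rate = 0.96 × (0.57)^2
Step 3: Calculate: rate = 0.96 × 0.3249 = 0.311904 M/s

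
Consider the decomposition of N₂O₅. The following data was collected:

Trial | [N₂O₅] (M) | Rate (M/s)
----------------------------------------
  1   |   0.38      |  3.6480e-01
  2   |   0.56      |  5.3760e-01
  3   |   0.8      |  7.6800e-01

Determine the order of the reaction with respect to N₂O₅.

first order (1)

Step 1: Compare trials to find order n where rate₂/rate₁ = ([N₂O₅]₂/[N₂O₅]₁)^n
Step 2: rate₂/rate₁ = 5.3760e-01/3.6480e-01 = 1.474
Step 3: [N₂O₅]₂/[N₂O₅]₁ = 0.56/0.38 = 1.474
Step 4: n = ln(1.474)/ln(1.474) = 1.00 ≈ 1
Step 5: The reaction is first order in N₂O₅.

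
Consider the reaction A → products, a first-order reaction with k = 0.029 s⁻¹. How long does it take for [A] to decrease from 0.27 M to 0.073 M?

45.1 s

Step 1: For first-order: t = ln([A]₀/[A])/k
Step 2: t = ln(0.27/0.073)/0.029
Step 3: t = ln(3.699)/0.029
Step 4: t = 1.308/0.029 = 45.1 s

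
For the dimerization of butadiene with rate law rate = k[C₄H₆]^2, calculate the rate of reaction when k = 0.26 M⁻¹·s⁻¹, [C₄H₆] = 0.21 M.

0.01147 M/s

Step 1: Identify the rate law: rate = k[C₄H₆]^2
Step 2: Substitute values: rate = 0.26 × (0.21)^2
Step 3: Calculate: rate = 0.26 × 0.0441 = 0.011466 M/s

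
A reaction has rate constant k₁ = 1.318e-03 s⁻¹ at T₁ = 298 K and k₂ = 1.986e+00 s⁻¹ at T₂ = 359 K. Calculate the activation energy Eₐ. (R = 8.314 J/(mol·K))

106.7 kJ/mol

Step 1: Use the two-temperature Arrhenius form: ln(k₂/k₁) = -Eₐ/R × (1/T₂ - 1/T₁)
Step 2: ln(k₂/k₁) = ln(1.986e+00/1.318e-03) = ln(1506.83) = 7.31776
Step 3: 1/T₂ - 1/T₁ = 1/359 - 1/298 = -5.701894e-04 K⁻¹
Step 4: Eₐ = -R × ln(k₂/k₁) / (1/T₂ - 1/T₁) = -8.314 × 7.31776 / -5.701894e-04
Step 5: Eₐ = 1.0670e+05 J/mol = 106.7 kJ/mol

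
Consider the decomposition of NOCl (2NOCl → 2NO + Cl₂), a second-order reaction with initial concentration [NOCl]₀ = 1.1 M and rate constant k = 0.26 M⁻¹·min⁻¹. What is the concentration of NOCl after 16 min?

0.1973 M

Step 1: For a second-order reaction: 1/[NOCl] = 1/[NOCl]₀ + kt
Step 2: 1/[NOCl] = 1/1.1 + 0.26 × 16
Step 3: 1/[NOCl] = 0.9091 + 4.16 = 5.069
Step 4: [NOCl] = 1/5.069 = 0.1973 M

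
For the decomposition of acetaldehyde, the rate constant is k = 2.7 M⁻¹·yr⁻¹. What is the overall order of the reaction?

second order (2)

Step 1: The units of k for an nth-order reaction are (concentration)^(1-n)·(time)⁻¹.
Step 2: Here k has units M⁻¹·yr⁻¹, so the concentration exponent is -1.
Step 3: 1 - n = -1 ⇒ n = 2. The reaction is second order.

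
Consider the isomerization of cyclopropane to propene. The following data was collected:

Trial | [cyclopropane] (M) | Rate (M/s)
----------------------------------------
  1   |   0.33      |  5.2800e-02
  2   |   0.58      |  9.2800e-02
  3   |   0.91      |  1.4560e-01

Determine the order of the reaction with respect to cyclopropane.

first order (1)

Step 1: Compare trials to find order n where rate₂/rate₁ = ([cyclopropane]₂/[cyclopropane]₁)^n
Step 2: rate₂/rate₁ = 9.2800e-02/5.2800e-02 = 1.758
Step 3: [cyclopropane]₂/[cyclopropane]₁ = 0.58/0.33 = 1.758
Step 4: n = ln(1.758)/ln(1.758) = 1.00 ≈ 1
Step 5: The reaction is first order in cyclopropane.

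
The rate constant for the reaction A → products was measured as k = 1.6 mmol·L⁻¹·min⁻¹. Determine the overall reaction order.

zeroth order (0)

Step 1: The units of k for an nth-order reaction are (concentration)^(1-n)·(time)⁻¹.
Step 2: Here k has units mmol·L⁻¹·min⁻¹, so the concentration exponent is 1.
Step 3: 1 - n = 1 ⇒ n = 0. The reaction is zeroth order.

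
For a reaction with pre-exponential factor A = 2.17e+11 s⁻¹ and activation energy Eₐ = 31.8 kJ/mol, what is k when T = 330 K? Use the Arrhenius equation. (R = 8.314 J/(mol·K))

2.01e+06 s⁻¹

Step 1: Use the Arrhenius equation: k = A × exp(-Eₐ/RT)
Step 2: Convert Eₐ to J/mol: 31.8 kJ/mol = 31800 J/mol
Step 3: Calculate the exponent: -Eₐ/(RT) = -31800/(8.314 × 330) = -11.59053
Step 4: k = 2.17e+11 × exp(-11.59053)
Step 5: k = 2.17e+11 × 9.25330e-06 = 2.0080e+06 s⁻¹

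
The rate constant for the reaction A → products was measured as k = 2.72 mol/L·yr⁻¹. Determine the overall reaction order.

zeroth order (0)

Step 1: The units of k for an nth-order reaction are (concentration)^(1-n)·(time)⁻¹.
Step 2: Here k has units mol/L·yr⁻¹, so the concentration exponent is 1.
Step 3: 1 - n = 1 ⇒ n = 0. The reaction is zeroth order.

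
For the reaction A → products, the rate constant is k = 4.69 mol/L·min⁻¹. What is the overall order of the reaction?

zeroth order (0)

Step 1: The units of k for an nth-order reaction are (concentration)^(1-n)·(time)⁻¹.
Step 2: Here k has units mol/L·min⁻¹, so the concentration exponent is 1.
Step 3: 1 - n = 1 ⇒ n = 0. The reaction is zeroth order.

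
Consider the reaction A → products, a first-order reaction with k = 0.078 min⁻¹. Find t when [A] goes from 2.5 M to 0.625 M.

17.77 min

Step 1: For first-order: t = ln([A]₀/[A])/k
Step 2: t = ln(2.5/0.625)/0.078
Step 3: t = ln(4)/0.078
Step 4: t = 1.386/0.078 = 17.77 min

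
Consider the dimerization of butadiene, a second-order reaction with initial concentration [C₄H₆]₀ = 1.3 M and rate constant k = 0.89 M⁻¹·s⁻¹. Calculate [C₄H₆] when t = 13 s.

0.08104 M

Step 1: For a second-order reaction: 1/[C₄H₆] = 1/[C₄H₆]₀ + kt
Step 2: 1/[C₄H₆] = 1/1.3 + 0.89 × 13
Step 3: 1/[C₄H₆] = 0.7692 + 11.57 = 12.34
Step 4: [C₄H₆] = 1/12.34 = 0.08104 M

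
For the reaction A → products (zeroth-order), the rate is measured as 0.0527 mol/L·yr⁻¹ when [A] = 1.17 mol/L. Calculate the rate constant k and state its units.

0.0527 mol/L·yr⁻¹

Step 1: For a zeroth-order reaction, rate = k (independent of concentration).
Step 2: k = rate = 0.0527 mol/L·yr⁻¹.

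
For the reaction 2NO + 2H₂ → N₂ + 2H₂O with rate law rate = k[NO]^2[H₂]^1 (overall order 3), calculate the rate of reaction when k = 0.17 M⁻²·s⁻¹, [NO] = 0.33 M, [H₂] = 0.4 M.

0.007405 M/s

Step 1: The rate law is rate = k[NO]^2[H₂]^1, overall order = 2+1 = 3
Step 2: Substitute values: rate = 0.17 × (0.33)^2 × (0.4)^1
Step 3: rate = 0.17 × 0.1089 × 0.4 = 0.0074052 M/s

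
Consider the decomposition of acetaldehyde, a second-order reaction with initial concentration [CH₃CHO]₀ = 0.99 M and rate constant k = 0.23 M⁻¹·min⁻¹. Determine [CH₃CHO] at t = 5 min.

0.4629 M

Step 1: For a second-order reaction: 1/[CH₃CHO] = 1/[CH₃CHO]₀ + kt
Step 2: 1/[CH₃CHO] = 1/0.99 + 0.23 × 5
Step 3: 1/[CH₃CHO] = 1.01 + 1.15 = 2.16
Step 4: [CH₃CHO] = 1/2.16 = 0.4629 M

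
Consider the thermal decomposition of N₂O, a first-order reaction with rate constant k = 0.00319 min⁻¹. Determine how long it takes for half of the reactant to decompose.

217.3 min

Step 1: For a first-order reaction, t₁/₂ = ln(2)/k
Step 2: t₁/₂ = ln(2)/0.00319
Step 3: t₁/₂ = 0.6931/0.00319 = 217.3 min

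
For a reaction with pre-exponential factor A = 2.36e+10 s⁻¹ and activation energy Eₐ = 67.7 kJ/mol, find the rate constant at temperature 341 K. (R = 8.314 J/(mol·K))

1.01e+00 s⁻¹

Step 1: Use the Arrhenius equation: k = A × exp(-Eₐ/RT)
Step 2: Convert Eₐ to J/mol: 67.7 kJ/mol = 67700 J/mol
Step 3: Calculate the exponent: -Eₐ/(RT) = -67700/(8.314 × 341) = -23.87945
Step 4: k = 2.36e+10 × exp(-23.87945)
Step 5: k = 2.36e+10 × 4.25879e-11 = 1.0051e+00 s⁻¹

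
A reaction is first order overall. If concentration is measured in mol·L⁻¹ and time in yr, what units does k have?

yr⁻¹

Step 1: For overall order n, rate = k × (concentration)^n.
Step 2: Rate has units mol·L⁻¹·yr⁻¹; concentration term has units (mol·L⁻¹)^1.
Step 3: k = rate / (concentration)^n, so units of k = (mol·L⁻¹)^(1-1)·yr⁻¹ = yr⁻¹.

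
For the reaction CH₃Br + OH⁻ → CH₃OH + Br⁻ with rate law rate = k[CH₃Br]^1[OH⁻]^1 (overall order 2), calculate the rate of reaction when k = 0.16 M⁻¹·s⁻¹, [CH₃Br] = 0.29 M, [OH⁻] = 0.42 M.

0.01949 M/s

Step 1: The rate law is rate = k[CH₃Br]^1[OH⁻]^1, overall order = 1+1 = 2
Step 2: Substitute values: rate = 0.16 × (0.29)^1 × (0.42)^1
Step 3: rate = 0.16 × 0.29 × 0.42 = 0.019488 M/s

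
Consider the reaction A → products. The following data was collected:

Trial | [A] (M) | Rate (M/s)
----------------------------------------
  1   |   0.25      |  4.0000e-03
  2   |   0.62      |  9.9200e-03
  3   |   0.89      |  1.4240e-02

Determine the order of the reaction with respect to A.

first order (1)

Step 1: Compare trials to find order n where rate₂/rate₁ = ([A]₂/[A]₁)^n
Step 2: rate₂/rate₁ = 9.9200e-03/4.0000e-03 = 2.48
Step 3: [A]₂/[A]₁ = 0.62/0.25 = 2.48
Step 4: n = ln(2.48)/ln(2.48) = 1.00 ≈ 1
Step 5: The reaction is first order in A.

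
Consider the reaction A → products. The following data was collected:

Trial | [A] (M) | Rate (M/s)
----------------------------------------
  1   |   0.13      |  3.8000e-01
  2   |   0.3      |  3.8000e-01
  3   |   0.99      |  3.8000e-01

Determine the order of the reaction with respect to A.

zeroth order (0)

Step 1: Compare trials - when concentration changes, rate stays constant.
Step 2: rate₂/rate₁ = 3.8000e-01/3.8000e-01 = 1
Step 3: [A]₂/[A]₁ = 0.3/0.13 = 2.308
Step 4: Since rate ratio ≈ (conc ratio)^0, the reaction is zeroth order.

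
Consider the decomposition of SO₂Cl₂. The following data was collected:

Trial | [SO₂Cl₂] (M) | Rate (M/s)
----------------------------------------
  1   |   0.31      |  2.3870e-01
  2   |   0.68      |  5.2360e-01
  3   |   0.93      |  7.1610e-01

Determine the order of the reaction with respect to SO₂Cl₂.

first order (1)

Step 1: Compare trials to find order n where rate₂/rate₁ = ([SO₂Cl₂]₂/[SO₂Cl₂]₁)^n
Step 2: rate₂/rate₁ = 5.2360e-01/2.3870e-01 = 2.194
Step 3: [SO₂Cl₂]₂/[SO₂Cl₂]₁ = 0.68/0.31 = 2.194
Step 4: n = ln(2.194)/ln(2.194) = 1.00 ≈ 1
Step 5: The reaction is first order in SO₂Cl₂.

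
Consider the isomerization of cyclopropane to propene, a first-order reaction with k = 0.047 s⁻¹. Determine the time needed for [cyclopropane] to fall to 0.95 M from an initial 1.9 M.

14.75 s

Step 1: For first-order: t = ln([cyclopropane]₀/[cyclopropane])/k
Step 2: t = ln(1.9/0.95)/0.047
Step 3: t = ln(2)/0.047
Step 4: t = 0.6931/0.047 = 14.75 s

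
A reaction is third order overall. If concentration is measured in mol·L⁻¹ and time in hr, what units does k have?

(mol·L⁻¹)⁻²·hr⁻¹

Step 1: For overall order n, rate = k × (concentration)^n.
Step 2: Rate has units mol·L⁻¹·hr⁻¹; concentration term has units (mol·L⁻¹)^3.
Step 3: k = rate / (concentration)^n, so units of k = (mol·L⁻¹)^(1-3)·hr⁻¹ = (mol·L⁻¹)⁻²·hr⁻¹.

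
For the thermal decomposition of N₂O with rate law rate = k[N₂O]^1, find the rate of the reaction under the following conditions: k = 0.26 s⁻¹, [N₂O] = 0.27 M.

0.0702 M/s

Step 1: Identify the rate law: rate = k[N₂O]^1
Step 2: Substitute values: rate = 0.26 × (0.27)^1
Step 3: Calculate: rate = 0.26 × 0.27 = 0.0702 M/s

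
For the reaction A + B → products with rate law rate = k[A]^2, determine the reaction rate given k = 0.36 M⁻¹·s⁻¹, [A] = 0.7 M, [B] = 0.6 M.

0.1764 M/s

Step 1: The rate law is rate = k[A]^2
Step 2: Note that the rate does not depend on [B] (zero order in B).
Step 3: rate = 0.36 × (0.7)^2 = 0.1764 M/s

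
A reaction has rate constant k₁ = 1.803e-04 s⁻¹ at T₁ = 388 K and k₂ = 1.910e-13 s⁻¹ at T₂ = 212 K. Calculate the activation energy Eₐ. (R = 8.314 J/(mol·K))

80.3 kJ/mol

Step 1: Use the two-temperature Arrhenius form: ln(k₂/k₁) = -Eₐ/R × (1/T₂ - 1/T₁)
Step 2: ln(k₂/k₁) = ln(1.910e-13/1.803e-04) = ln(1.05935e-09) = -20.6656
Step 3: 1/T₂ - 1/T₁ = 1/212 - 1/388 = 2.139662e-03 K⁻¹
Step 4: Eₐ = -R × ln(k₂/k₁) / (1/T₂ - 1/T₁) = -8.314 × -20.6656 / 2.139662e-03
Step 5: Eₐ = 8.0300e+04 J/mol = 80.3 kJ/mol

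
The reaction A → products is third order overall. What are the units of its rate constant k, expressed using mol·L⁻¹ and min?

(mol·L⁻¹)⁻²·min⁻¹

Step 1: For overall order n, rate = k × (concentration)^n.
Step 2: Rate has units mol·L⁻¹·min⁻¹; concentration term has units (mol·L⁻¹)^3.
Step 3: k = rate / (concentration)^n, so units of k = (mol·L⁻¹)^(1-3)·min⁻¹ = (mol·L⁻¹)⁻²·min⁻¹.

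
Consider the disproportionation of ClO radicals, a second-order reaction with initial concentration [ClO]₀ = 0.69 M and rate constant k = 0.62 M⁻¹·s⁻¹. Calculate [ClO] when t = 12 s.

0.1125 M

Step 1: For a second-order reaction: 1/[ClO] = 1/[ClO]₀ + kt
Step 2: 1/[ClO] = 1/0.69 + 0.62 × 12
Step 3: 1/[ClO] = 1.449 + 7.44 = 8.889
Step 4: [ClO] = 1/8.889 = 0.1125 M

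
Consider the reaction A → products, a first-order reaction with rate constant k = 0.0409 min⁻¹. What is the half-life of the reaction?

16.95 min

Step 1: For a first-order reaction, t₁/₂ = ln(2)/k
Step 2: t₁/₂ = ln(2)/0.0409
Step 3: t₁/₂ = 0.6931/0.0409 = 16.95 min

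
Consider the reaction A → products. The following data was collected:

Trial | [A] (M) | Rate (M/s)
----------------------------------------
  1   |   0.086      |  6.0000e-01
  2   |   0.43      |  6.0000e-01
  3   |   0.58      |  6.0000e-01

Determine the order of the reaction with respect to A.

zeroth order (0)

Step 1: Compare trials - when concentration changes, rate stays constant.
Step 2: rate₂/rate₁ = 6.0000e-01/6.0000e-01 = 1
Step 3: [A]₂/[A]₁ = 0.43/0.086 = 5
Step 4: Since rate ratio ≈ (conc ratio)^0, the reaction is zeroth order.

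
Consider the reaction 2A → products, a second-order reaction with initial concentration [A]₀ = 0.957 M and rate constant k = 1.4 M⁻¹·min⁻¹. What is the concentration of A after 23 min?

0.03008 M

Step 1: For a second-order reaction: 1/[A] = 1/[A]₀ + kt
Step 2: 1/[A] = 1/0.957 + 1.4 × 23
Step 3: 1/[A] = 1.045 + 32.2 = 33.24
Step 4: [A] = 1/33.24 = 0.03008 M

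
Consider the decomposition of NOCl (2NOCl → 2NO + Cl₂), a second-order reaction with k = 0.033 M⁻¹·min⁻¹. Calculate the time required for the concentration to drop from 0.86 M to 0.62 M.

13.64 min

Step 1: For second-order: t = (1/[NOCl] - 1/[NOCl]₀)/k
Step 2: t = (1/0.62 - 1/0.86)/0.033
Step 3: t = (1.613 - 1.163)/0.033
Step 4: t = 0.4501/0.033 = 13.64 min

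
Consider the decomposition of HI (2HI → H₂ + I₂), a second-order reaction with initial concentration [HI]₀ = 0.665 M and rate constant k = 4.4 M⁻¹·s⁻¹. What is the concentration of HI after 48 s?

0.004701 M

Step 1: For a second-order reaction: 1/[HI] = 1/[HI]₀ + kt
Step 2: 1/[HI] = 1/0.665 + 4.4 × 48
Step 3: 1/[HI] = 1.504 + 211.2 = 212.7
Step 4: [HI] = 1/212.7 = 0.004701 M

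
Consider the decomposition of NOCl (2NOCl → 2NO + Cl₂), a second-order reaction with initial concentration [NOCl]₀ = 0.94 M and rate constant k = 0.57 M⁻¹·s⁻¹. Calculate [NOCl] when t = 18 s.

0.08831 M

Step 1: For a second-order reaction: 1/[NOCl] = 1/[NOCl]₀ + kt
Step 2: 1/[NOCl] = 1/0.94 + 0.57 × 18
Step 3: 1/[NOCl] = 1.064 + 10.26 = 11.32
Step 4: [NOCl] = 1/11.32 = 0.08831 M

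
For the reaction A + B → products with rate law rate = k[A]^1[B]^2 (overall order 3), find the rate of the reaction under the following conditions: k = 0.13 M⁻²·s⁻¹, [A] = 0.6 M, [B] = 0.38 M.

0.01126 M/s

Step 1: The rate law is rate = k[A]^1[B]^2, overall order = 1+2 = 3
Step 2: Substitute values: rate = 0.13 × (0.6)^1 × (0.38)^2
Step 3: rate = 0.13 × 0.6 × 0.1444 = 0.0112632 M/s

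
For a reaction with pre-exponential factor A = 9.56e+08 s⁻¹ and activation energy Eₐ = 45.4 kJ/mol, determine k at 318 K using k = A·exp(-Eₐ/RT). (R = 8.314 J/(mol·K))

3.33e+01 s⁻¹

Step 1: Use the Arrhenius equation: k = A × exp(-Eₐ/RT)
Step 2: Convert Eₐ to J/mol: 45.4 kJ/mol = 45400 J/mol
Step 3: Calculate the exponent: -Eₐ/(RT) = -45400/(8.314 × 318) = -17.17191
Step 4: k = 9.56e+08 × exp(-17.17191)
Step 5: k = 9.56e+08 × 3.48606e-08 = 3.3327e+01 s⁻¹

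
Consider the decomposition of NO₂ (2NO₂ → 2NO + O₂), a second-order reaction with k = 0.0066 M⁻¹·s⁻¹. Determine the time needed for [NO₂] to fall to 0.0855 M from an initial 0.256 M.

1180 s

Step 1: For second-order: t = (1/[NO₂] - 1/[NO₂]₀)/k
Step 2: t = (1/0.0855 - 1/0.256)/0.0066
Step 3: t = (11.7 - 3.906)/0.0066
Step 4: t = 7.79/0.0066 = 1180 s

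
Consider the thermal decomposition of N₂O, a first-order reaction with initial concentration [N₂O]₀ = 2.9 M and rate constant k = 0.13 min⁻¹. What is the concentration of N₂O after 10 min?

0.7903 M

Step 1: For a first-order reaction: [N₂O] = [N₂O]₀ × e^(-kt)
Step 2: [N₂O] = 2.9 × e^(-0.13 × 10)
Step 3: [N₂O] = 2.9 × e^(-1.3)
Step 4: [N₂O] = 2.9 × 0.272532 = 0.7903 M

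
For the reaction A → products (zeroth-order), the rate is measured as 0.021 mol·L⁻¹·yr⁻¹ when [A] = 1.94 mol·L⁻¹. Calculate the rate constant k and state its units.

0.021 mol·L⁻¹·yr⁻¹

Step 1: For a zeroth-order reaction, rate = k (independent of concentration).
Step 2: k = rate = 0.021 mol·L⁻¹·yr⁻¹.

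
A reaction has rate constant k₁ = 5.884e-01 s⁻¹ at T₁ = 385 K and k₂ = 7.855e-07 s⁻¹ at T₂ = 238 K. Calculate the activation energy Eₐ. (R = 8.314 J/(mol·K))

70.1 kJ/mol

Step 1: Use the two-temperature Arrhenius form: ln(k₂/k₁) = -Eₐ/R × (1/T₂ - 1/T₁)
Step 2: ln(k₂/k₁) = ln(7.855e-07/5.884e-01) = ln(1.33498e-06) = -13.5266
Step 3: 1/T₂ - 1/T₁ = 1/238 - 1/385 = 1.604278e-03 K⁻¹
Step 4: Eₐ = -R × ln(k₂/k₁) / (1/T₂ - 1/T₁) = -8.314 × -13.5266 / 1.604278e-03
Step 5: Eₐ = 7.0100e+04 J/mol = 70.1 kJ/mol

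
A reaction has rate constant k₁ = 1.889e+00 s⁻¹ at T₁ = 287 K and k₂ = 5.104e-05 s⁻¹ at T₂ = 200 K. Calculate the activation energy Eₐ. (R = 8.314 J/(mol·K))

57.7 kJ/mol

Step 1: Use the two-temperature Arrhenius form: ln(k₂/k₁) = -Eₐ/R × (1/T₂ - 1/T₁)
Step 2: ln(k₂/k₁) = ln(5.104e-05/1.889e+00) = ln(2.70196e-05) = -10.5189
Step 3: 1/T₂ - 1/T₁ = 1/200 - 1/287 = 1.515679e-03 K⁻¹
Step 4: Eₐ = -R × ln(k₂/k₁) / (1/T₂ - 1/T₁) = -8.314 × -10.5189 / 1.515679e-03
Step 5: Eₐ = 5.7700e+04 J/mol = 57.7 kJ/mol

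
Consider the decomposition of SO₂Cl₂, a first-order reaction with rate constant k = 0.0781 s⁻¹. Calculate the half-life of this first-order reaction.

8.875 s

Step 1: For a first-order reaction, t₁/₂ = ln(2)/k
Step 2: t₁/₂ = ln(2)/0.0781
Step 3: t₁/₂ = 0.6931/0.0781 = 8.875 s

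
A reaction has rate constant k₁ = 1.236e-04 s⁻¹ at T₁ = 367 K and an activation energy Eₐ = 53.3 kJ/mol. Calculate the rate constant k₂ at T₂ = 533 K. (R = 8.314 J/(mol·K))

2.849e-02 s⁻¹

Step 1: Use the two-temperature Arrhenius form: ln(k₂/k₁) = -Eₐ/R × (1/T₂ - 1/T₁)
Step 2: Convert Eₐ to J/mol: 53.3 kJ/mol = 53300 J/mol
Step 3: 1/T₂ - 1/T₁ = 1/533 - 1/367 = -8.486230e-04 K⁻¹
Step 4: ln(k₂/k₁) = -53300/8.314 × -8.486230e-04 = 5.44041
Step 5: k₂ = k₁ × exp(5.44041) = 1.236e-04 × 2.30537e+02 = 2.849e-02 s⁻¹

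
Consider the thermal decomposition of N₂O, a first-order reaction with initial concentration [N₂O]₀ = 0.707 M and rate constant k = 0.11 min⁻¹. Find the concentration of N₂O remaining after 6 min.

0.3654 M

Step 1: For a first-order reaction: [N₂O] = [N₂O]₀ × e^(-kt)
Step 2: [N₂O] = 0.707 × e^(-0.11 × 6)
Step 3: [N₂O] = 0.707 × e^(-0.66)
Step 4: [N₂O] = 0.707 × 0.516851 = 0.3654 M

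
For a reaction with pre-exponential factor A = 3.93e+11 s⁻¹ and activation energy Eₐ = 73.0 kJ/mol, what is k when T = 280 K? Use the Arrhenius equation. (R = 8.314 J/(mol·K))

9.45e-03 s⁻¹

Step 1: Use the Arrhenius equation: k = A × exp(-Eₐ/RT)
Step 2: Convert Eₐ to J/mol: 73.0 kJ/mol = 73000 J/mol
Step 3: Calculate the exponent: -Eₐ/(RT) = -73000/(8.314 × 280) = -31.35847
Step 4: k = 3.93e+11 × exp(-31.35847)
Step 5: k = 3.93e+11 × 2.40541e-14 = 9.4533e-03 s⁻¹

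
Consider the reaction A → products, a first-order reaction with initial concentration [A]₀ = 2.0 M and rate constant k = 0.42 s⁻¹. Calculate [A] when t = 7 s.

0.1057 M

Step 1: For a first-order reaction: [A] = [A]₀ × e^(-kt)
Step 2: [A] = 2.0 × e^(-0.42 × 7)
Step 3: [A] = 2.0 × e^(-2.94)
Step 4: [A] = 2.0 × 0.0528657 = 0.1057 M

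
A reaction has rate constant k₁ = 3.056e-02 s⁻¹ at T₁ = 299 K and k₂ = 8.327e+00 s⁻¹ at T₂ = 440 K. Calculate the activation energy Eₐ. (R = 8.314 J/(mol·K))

43.5 kJ/mol

Step 1: Use the two-temperature Arrhenius form: ln(k₂/k₁) = -Eₐ/R × (1/T₂ - 1/T₁)
Step 2: ln(k₂/k₁) = ln(8.327e+00/3.056e-02) = ln(272.48) = 5.60757
Step 3: 1/T₂ - 1/T₁ = 1/440 - 1/299 = -1.071754e-03 K⁻¹
Step 4: Eₐ = -R × ln(k₂/k₁) / (1/T₂ - 1/T₁) = -8.314 × 5.60757 / -1.071754e-03
Step 5: Eₐ = 4.3500e+04 J/mol = 43.5 kJ/mol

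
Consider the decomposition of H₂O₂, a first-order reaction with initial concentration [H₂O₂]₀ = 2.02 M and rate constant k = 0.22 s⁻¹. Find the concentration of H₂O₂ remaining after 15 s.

0.0745 M

Step 1: For a first-order reaction: [H₂O₂] = [H₂O₂]₀ × e^(-kt)
Step 2: [H₂O₂] = 2.02 × e^(-0.22 × 15)
Step 3: [H₂O₂] = 2.02 × e^(-3.3)
Step 4: [H₂O₂] = 2.02 × 0.0368832 = 0.0745 M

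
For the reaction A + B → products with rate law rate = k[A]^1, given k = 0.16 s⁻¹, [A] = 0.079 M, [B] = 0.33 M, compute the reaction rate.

0.01264 M/s

Step 1: The rate law is rate = k[A]^1
Step 2: Note that the rate does not depend on [B] (zero order in B).
Step 3: rate = 0.16 × (0.079)^1 = 0.01264 M/s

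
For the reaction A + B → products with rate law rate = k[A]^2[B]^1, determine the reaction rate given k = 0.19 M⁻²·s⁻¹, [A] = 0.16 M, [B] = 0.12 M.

0.0005837 M/s

Step 1: The rate law is rate = k[A]^2[B]^1
Step 2: Substitute: rate = 0.19 × (0.16)^2 × (0.12)^1
Step 3: rate = 0.19 × 0.0256 × 0.12 = 0.00058368 M/s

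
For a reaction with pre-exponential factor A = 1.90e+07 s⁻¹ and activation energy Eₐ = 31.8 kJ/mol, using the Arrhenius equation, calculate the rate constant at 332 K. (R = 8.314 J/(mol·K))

1.89e+02 s⁻¹

Step 1: Use the Arrhenius equation: k = A × exp(-Eₐ/RT)
Step 2: Convert Eₐ to J/mol: 31.8 kJ/mol = 31800 J/mol
Step 3: Calculate the exponent: -Eₐ/(RT) = -31800/(8.314 × 332) = -11.52070
Step 4: k = 1.90e+07 × exp(-11.52070)
Step 5: k = 1.90e+07 × 9.92256e-06 = 1.8853e+02 s⁻¹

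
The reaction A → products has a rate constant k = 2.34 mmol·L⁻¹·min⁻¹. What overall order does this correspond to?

zeroth order (0)

Step 1: The units of k for an nth-order reaction are (concentration)^(1-n)·(time)⁻¹.
Step 2: Here k has units mmol·L⁻¹·min⁻¹, so the concentration exponent is 1.
Step 3: 1 - n = 1 ⇒ n = 0. The reaction is zeroth order.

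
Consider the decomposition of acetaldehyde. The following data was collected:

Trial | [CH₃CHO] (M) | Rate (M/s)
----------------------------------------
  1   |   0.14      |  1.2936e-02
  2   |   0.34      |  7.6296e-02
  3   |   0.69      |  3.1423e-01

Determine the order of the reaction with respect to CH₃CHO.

second order (2)

Step 1: Compare trials to find order n where rate₂/rate₁ = ([CH₃CHO]₂/[CH₃CHO]₁)^n
Step 2: rate₂/rate₁ = 7.6296e-02/1.2936e-02 = 5.898
Step 3: [CH₃CHO]₂/[CH₃CHO]₁ = 0.34/0.14 = 2.429
Step 4: n = ln(5.898)/ln(2.429) = 2.00 ≈ 2
Step 5: The reaction is second order in CH₃CHO.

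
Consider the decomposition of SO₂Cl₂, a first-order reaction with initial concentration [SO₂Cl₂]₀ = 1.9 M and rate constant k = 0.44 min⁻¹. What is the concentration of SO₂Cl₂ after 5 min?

0.2105 M

Step 1: For a first-order reaction: [SO₂Cl₂] = [SO₂Cl₂]₀ × e^(-kt)
Step 2: [SO₂Cl₂] = 1.9 × e^(-0.44 × 5)
Step 3: [SO₂Cl₂] = 1.9 × e^(-2.2)
Step 4: [SO₂Cl₂] = 1.9 × 0.110803 = 0.2105 M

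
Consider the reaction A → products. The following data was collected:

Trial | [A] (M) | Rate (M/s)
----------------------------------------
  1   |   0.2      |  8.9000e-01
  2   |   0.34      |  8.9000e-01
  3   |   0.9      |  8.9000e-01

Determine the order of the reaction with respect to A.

zeroth order (0)

Step 1: Compare trials - when concentration changes, rate stays constant.
Step 2: rate₂/rate₁ = 8.9000e-01/8.9000e-01 = 1
Step 3: [A]₂/[A]₁ = 0.34/0.2 = 1.7
Step 4: Since rate ratio ≈ (conc ratio)^0, the reaction is zeroth order.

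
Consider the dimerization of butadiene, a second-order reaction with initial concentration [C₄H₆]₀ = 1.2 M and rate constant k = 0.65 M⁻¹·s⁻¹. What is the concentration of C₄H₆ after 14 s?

0.1007 M

Step 1: For a second-order reaction: 1/[C₄H₆] = 1/[C₄H₆]₀ + kt
Step 2: 1/[C₄H₆] = 1/1.2 + 0.65 × 14
Step 3: 1/[C₄H₆] = 0.8333 + 9.1 = 9.933
Step 4: [C₄H₆] = 1/9.933 = 0.1007 M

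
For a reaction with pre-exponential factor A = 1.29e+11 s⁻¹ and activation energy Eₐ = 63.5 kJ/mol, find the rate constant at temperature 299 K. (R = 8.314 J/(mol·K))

1.04e+00 s⁻¹

Step 1: Use the Arrhenius equation: k = A × exp(-Eₐ/RT)
Step 2: Convert Eₐ to J/mol: 63.5 kJ/mol = 63500 J/mol
Step 3: Calculate the exponent: -Eₐ/(RT) = -63500/(8.314 × 299) = -25.54421
Step 4: k = 1.29e+11 × exp(-25.54421)
Step 5: k = 1.29e+11 × 8.05917e-12 = 1.0396e+00 s⁻¹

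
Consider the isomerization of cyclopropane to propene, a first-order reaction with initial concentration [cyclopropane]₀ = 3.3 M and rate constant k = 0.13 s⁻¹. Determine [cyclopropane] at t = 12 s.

0.6934 M

Step 1: For a first-order reaction: [cyclopropane] = [cyclopropane]₀ × e^(-kt)
Step 2: [cyclopropane] = 3.3 × e^(-0.13 × 12)
Step 3: [cyclopropane] = 3.3 × e^(-1.56)
Step 4: [cyclopropane] = 3.3 × 0.210136 = 0.6934 M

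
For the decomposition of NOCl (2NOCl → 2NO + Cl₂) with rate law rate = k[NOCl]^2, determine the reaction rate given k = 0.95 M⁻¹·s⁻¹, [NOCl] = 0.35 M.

0.1164 M/s

Step 1: Identify the rate law: rate = k[NOCl]^2
Step 2: Substitute values: rate = 0.95 × (0.35)^2
Step 3: Calculate: rate = 0.95 × 0.1225 = 0.116375 M/s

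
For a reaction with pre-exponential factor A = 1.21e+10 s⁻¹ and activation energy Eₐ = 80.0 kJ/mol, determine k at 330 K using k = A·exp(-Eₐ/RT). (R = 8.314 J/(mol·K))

2.63e-03 s⁻¹

Step 1: Use the Arrhenius equation: k = A × exp(-Eₐ/RT)
Step 2: Convert Eₐ to J/mol: 80.0 kJ/mol = 80000 J/mol
Step 3: Calculate the exponent: -Eₐ/(RT) = -80000/(8.314 × 330) = -29.15856
Step 4: k = 1.21e+10 × exp(-29.15856)
Step 5: k = 1.21e+10 × 2.17069e-13 = 2.6265e-03 s⁻¹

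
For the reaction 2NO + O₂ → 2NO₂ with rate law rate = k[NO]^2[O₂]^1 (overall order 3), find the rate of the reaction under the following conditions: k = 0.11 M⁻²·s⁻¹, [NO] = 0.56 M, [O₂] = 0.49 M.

0.0169 M/s

Step 1: The rate law is rate = k[NO]^2[O₂]^1, overall order = 2+1 = 3
Step 2: Substitute values: rate = 0.11 × (0.56)^2 × (0.49)^1
Step 3: rate = 0.11 × 0.3136 × 0.49 = 0.016903 M/s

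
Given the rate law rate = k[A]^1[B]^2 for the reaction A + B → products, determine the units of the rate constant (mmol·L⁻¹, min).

(mmol·L⁻¹)⁻²·min⁻¹

Step 1: Overall order = 1 + 2 = 3.
Step 2: rate has units mmol·L⁻¹·min⁻¹; [A]^1[B]^2 has units (mmol·L⁻¹)^3.
Step 3: k = rate/([A]^1[B]^2), so units of k = (mmol·L⁻¹)^(1-3)·min⁻¹ = (mmol·L⁻¹)⁻²·min⁻¹.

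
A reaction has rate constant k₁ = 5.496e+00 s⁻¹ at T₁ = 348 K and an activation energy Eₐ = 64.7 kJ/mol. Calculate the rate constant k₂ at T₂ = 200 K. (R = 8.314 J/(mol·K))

3.575e-07 s⁻¹

Step 1: Use the two-temperature Arrhenius form: ln(k₂/k₁) = -Eₐ/R × (1/T₂ - 1/T₁)
Step 2: Convert Eₐ to J/mol: 64.7 kJ/mol = 64700 J/mol
Step 3: 1/T₂ - 1/T₁ = 1/200 - 1/348 = 2.126437e-03 K⁻¹
Step 4: ln(k₂/k₁) = -64700/8.314 × 2.126437e-03 = -16.54805
Step 5: k₂ = k₁ × exp(-16.54805) = 5.496e+00 × 6.50539e-08 = 3.575e-07 s⁻¹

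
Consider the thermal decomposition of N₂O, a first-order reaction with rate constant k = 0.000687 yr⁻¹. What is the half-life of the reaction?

1009 yr

Step 1: For a first-order reaction, t₁/₂ = ln(2)/k
Step 2: t₁/₂ = ln(2)/0.000687
Step 3: t₁/₂ = 0.6931/0.000687 = 1009 yr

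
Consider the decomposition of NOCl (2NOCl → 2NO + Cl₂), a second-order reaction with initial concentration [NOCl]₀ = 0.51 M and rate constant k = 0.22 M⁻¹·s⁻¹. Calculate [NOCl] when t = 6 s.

0.3048 M

Step 1: For a second-order reaction: 1/[NOCl] = 1/[NOCl]₀ + kt
Step 2: 1/[NOCl] = 1/0.51 + 0.22 × 6
Step 3: 1/[NOCl] = 1.961 + 1.32 = 3.281
Step 4: [NOCl] = 1/3.281 = 0.3048 M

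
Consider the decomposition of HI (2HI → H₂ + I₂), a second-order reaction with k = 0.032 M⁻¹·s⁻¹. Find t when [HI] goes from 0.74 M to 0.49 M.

21.55 s

Step 1: For second-order: t = (1/[HI] - 1/[HI]₀)/k
Step 2: t = (1/0.49 - 1/0.74)/0.032
Step 3: t = (2.041 - 1.351)/0.032
Step 4: t = 0.6895/0.032 = 21.55 s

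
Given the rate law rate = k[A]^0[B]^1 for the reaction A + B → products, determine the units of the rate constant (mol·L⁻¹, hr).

hr⁻¹

Step 1: Overall order = 0 + 1 = 1.
Step 2: rate has units mol·L⁻¹·hr⁻¹; [A]^0[B]^1 has units (mol·L⁻¹)^1.
Step 3: k = rate/([A]^0[B]^1), so units of k = (mol·L⁻¹)^(1-1)·hr⁻¹ = hr⁻¹.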